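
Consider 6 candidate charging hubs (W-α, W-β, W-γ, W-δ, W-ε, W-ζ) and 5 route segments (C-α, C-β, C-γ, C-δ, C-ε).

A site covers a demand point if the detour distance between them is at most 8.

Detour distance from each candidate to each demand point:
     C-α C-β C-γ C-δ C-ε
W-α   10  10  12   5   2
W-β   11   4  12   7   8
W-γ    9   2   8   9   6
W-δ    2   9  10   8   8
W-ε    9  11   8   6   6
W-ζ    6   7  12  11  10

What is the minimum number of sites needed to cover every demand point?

2

Coverage sets (demand points within 8 of each site):
  W-α: {C-δ, C-ε}
  W-β: {C-β, C-δ, C-ε}
  W-γ: {C-β, C-γ, C-ε}
  W-δ: {C-α, C-δ, C-ε}
  W-ε: {C-γ, C-δ, C-ε}
  W-ζ: {C-α, C-β}
No single site covers all 5 demand points.
But {W-γ, W-δ} covers everything, so the minimum is 2.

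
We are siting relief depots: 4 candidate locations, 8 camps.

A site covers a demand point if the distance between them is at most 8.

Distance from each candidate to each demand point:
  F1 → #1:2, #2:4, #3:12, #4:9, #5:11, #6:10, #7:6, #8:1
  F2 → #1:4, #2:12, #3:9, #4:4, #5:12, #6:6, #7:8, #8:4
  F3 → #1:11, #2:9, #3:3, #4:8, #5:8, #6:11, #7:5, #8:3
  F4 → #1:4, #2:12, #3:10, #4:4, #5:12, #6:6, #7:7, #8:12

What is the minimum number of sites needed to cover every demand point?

3

Coverage sets (demand points within 8 of each site):
  F1: {#1, #2, #7, #8}
  F2: {#1, #4, #6, #7, #8}
  F3: {#3, #4, #5, #7, #8}
  F4: {#1, #4, #6, #7}
No 2 sites suffice: every size-2 union leaves at least one demand point uncovered.
But {F1, F2, F3} covers everything, so the minimum is 3.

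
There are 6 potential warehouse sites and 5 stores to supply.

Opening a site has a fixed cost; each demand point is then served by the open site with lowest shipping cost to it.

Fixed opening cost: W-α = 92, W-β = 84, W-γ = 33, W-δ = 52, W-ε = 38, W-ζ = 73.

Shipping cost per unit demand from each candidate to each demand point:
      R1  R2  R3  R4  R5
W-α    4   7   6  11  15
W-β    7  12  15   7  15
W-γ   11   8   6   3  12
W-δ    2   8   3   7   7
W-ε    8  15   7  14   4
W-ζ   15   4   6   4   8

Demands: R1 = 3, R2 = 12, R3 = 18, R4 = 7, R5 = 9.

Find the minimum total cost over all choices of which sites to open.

Open {W-δ}: assign each demand point to its cheapest open site.
  R1→W-δ 3×2=6, R2→W-δ 12×8=96, R3→W-δ 18×3=54, R4→W-δ 7×7=49, R5→W-δ 9×7=63
  shipping cost 268, fixed 52 → total 320.
Compare {W-δ, W-ζ}: shipping cost 199 + fixed 125 = 324.
Compare {W-γ, W-δ}: shipping cost 240 + fixed 85 = 325.
Compare {W-δ, W-ε}: shipping cost 241 + fixed 90 = 331.
All other subsets cost ≥ 324. Minimum total cost: 320.

320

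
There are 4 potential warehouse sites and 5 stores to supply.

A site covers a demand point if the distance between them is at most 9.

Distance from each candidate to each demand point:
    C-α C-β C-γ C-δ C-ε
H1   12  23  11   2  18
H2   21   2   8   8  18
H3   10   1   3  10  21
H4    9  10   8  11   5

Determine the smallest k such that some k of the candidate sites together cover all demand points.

2

Coverage sets (demand points within 9 of each site):
  H1: {C-δ}
  H2: {C-β, C-γ, C-δ}
  H3: {C-β, C-γ}
  H4: {C-α, C-γ, C-ε}
No single site covers all 5 demand points.
But {H2, H4} covers everything, so the minimum is 2.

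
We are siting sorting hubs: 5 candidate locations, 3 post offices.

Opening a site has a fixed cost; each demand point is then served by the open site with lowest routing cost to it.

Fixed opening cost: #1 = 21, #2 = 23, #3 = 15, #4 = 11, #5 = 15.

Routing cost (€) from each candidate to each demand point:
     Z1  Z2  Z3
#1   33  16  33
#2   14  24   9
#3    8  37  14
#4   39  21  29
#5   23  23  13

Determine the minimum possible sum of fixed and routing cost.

Open {#3, #4}: assign each demand point to its cheapest open site.
  Z1→#3 8, Z2→#4 21, Z3→#3 14
  routing cost 43, fixed 26 → total 69.
Compare {#2}: routing cost 47 + fixed 23 = 70.
Compare {#3}: routing cost 59 + fixed 15 = 74.
Compare {#5}: routing cost 59 + fixed 15 = 74.
All other subsets cost ≥ 70. Minimum total cost: 69.

69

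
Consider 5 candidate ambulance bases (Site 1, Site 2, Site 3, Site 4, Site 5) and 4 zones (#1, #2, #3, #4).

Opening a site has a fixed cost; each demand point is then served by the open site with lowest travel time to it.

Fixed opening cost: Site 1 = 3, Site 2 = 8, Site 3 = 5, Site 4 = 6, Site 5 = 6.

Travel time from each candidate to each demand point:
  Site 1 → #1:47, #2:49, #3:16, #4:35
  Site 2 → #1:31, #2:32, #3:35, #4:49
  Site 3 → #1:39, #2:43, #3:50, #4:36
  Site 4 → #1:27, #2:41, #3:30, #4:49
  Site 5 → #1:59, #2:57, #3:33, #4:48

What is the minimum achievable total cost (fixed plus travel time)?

125

Open {Site 1, Site 2}: assign each demand point to its cheapest open site.
  #1→Site 2 31, #2→Site 2 32, #3→Site 1 16, #4→Site 1 35
  travel time 114, fixed 11 → total 125.
Compare {Site 1, Site 2, Site 4}: travel time 110 + fixed 17 = 127.
Compare {Site 1, Site 4}: travel time 119 + fixed 9 = 128.
Compare {Site 1, Site 2, Site 3}: travel time 114 + fixed 16 = 130.
All other subsets cost ≥ 127. Minimum total cost: 125.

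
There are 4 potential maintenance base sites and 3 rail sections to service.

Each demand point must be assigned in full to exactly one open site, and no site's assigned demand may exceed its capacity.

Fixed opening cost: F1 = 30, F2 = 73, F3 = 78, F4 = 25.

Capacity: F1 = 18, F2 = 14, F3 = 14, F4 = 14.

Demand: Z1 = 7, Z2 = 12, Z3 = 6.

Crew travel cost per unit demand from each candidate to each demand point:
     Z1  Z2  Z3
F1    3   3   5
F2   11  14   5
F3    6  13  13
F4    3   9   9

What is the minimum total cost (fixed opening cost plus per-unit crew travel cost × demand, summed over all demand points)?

Open {F1, F4}; cheapest assignment that respects the capacities:
  F1 (cap 18, load 18): Z2, Z3 — cost 12×3 + 6×5 = 66
  F4 (cap 14, load 7): Z1 — cost 7×3 = 21
  Shipping 87, fixed 55 → total 142.
  Any other capacity-feasible assignment to {F1, F4} ships for at least 87.
Compare {F1, F2, F4}: its best feasible assignment gives total 215.
Compare {F1, F3}: its best feasible assignment gives total 216.
Every other set of open sites that can feasibly serve all demand totals ≥ 215 even under its best assignment. Minimum: 142.

142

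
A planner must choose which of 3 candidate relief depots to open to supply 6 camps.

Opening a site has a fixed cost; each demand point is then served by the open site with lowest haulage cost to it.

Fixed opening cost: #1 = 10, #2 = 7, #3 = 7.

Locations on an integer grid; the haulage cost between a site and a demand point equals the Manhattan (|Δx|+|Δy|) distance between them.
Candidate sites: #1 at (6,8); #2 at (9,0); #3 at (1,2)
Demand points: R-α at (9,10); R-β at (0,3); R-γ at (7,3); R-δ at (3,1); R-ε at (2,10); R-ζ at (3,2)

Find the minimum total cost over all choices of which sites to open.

Open {#1, #3}: assign each demand point to its cheapest open site.
  R-α→#1 5, R-β→#3 2, R-γ→#1 6, R-δ→#3 3, R-ε→#1 6, R-ζ→#3 2
  haulage cost 24, fixed 17 → total 41.
Compare {#2, #3}: haulage cost 31 + fixed 14 = 45.
Compare {#3}: haulage cost 39 + fixed 7 = 46.
Compare {#1, #2, #3}: haulage cost 23 + fixed 24 = 47.
All other subsets cost ≥ 45. Minimum total cost: 41.

41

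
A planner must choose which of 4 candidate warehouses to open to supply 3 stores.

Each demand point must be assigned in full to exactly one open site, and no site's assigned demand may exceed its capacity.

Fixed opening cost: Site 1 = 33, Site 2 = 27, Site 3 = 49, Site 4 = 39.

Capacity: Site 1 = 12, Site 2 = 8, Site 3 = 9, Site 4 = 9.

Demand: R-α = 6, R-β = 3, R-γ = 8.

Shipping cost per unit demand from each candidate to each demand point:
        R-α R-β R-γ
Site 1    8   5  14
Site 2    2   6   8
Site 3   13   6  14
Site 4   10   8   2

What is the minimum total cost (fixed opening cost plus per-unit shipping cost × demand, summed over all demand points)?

142

Open {Site 1, Site 2, Site 4}; cheapest assignment that respects the capacities:
  Site 1 (cap 12, load 3): R-β — cost 3×5 = 15
  Site 2 (cap 8, load 6): R-α — cost 6×2 = 12
  Site 4 (cap 9, load 8): R-γ — cost 8×2 = 16
  Shipping 43, fixed 99 → total 142.
  Any other capacity-feasible assignment to {Site 1, Site 2, Site 4} ships for at least 43.
Compare {Site 1, Site 4}: its best feasible assignment gives total 151.
Compare {Site 2, Site 3, Site 4}: its best feasible assignment gives total 161.
Every other set of open sites that can feasibly serve all demand totals ≥ 151 even under its best assignment. Minimum: 142.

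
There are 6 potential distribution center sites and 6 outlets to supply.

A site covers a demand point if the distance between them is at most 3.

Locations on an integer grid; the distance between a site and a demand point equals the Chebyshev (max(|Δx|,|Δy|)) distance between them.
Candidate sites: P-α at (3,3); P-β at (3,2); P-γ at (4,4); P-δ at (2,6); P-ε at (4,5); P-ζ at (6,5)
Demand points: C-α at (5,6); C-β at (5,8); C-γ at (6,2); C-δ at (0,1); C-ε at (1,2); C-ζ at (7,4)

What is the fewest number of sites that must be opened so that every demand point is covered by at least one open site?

Coverage sets (demand points within 3 of each site):
  P-α: {C-α, C-γ, C-δ, C-ε}
  P-β: {C-γ, C-δ, C-ε}
  P-γ: {C-α, C-γ, C-ε, C-ζ}
  P-δ: {C-α, C-β}
  P-ε: {C-α, C-β, C-γ, C-ε, C-ζ}
  P-ζ: {C-α, C-β, C-γ, C-ζ}
No single site covers all 6 demand points.
But {P-α, P-ε} covers everything, so the minimum is 2.

2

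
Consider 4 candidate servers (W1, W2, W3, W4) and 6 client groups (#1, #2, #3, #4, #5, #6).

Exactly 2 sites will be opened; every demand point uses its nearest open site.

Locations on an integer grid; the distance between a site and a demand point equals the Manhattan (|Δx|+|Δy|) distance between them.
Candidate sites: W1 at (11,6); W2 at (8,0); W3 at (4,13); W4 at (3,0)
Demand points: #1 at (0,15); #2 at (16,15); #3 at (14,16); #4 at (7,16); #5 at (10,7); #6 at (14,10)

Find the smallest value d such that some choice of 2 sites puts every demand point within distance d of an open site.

14

Open {W1, W3}.
  Farthest demand point is #2 at distance 14 (to W1); all others are ≤ 14.
With {W2, W3} the worst case is 14.
With {W3, W4} the worst case is 14.
No size-2 selection achieves below 14.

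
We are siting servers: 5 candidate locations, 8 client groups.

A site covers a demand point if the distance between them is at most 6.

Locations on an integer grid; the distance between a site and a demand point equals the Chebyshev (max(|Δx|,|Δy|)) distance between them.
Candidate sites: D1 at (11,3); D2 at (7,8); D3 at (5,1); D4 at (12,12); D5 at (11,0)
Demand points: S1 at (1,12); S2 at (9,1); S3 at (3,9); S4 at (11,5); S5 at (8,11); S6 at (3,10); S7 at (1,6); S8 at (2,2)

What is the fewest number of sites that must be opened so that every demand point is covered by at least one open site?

2

Coverage sets (demand points within 6 of each site):
  D1: {S2, S4}
  D2: {S1, S3, S4, S5, S6, S7, S8}
  D3: {S2, S4, S7, S8}
  D4: {S5}
  D5: {S2, S4}
No single site covers all 8 demand points.
But {D1, D2} covers everything, so the minimum is 2.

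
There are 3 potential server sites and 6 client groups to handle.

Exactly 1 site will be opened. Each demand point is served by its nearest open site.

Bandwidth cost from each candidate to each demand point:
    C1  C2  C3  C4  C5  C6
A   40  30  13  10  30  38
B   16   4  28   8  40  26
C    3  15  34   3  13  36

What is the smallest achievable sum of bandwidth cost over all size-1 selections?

104

Open {C}.
  C1→C 3, C2→C 15, C3→C 34, C4→C 3, C5→C 13, C6→C 36  ⇒ total 104.
Compare {B}: total 122.
Compare {A}: total 161.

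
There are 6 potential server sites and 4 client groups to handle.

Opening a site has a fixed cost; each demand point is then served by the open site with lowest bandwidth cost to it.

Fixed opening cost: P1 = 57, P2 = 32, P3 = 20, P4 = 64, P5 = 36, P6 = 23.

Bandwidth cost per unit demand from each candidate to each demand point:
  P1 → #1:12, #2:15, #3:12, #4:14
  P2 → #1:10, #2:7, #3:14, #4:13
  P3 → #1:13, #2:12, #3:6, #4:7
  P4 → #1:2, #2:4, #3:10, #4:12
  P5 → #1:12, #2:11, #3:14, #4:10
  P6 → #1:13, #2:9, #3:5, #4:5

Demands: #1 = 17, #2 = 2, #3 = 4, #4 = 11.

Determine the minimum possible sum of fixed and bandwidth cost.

Open {P4, P6}: assign each demand point to its cheapest open site.
  #1→P4 17×2=34, #2→P4 2×4=8, #3→P6 4×5=20, #4→P6 11×5=55
  bandwidth cost 117, fixed 87 → total 204.
Compare {P3, P4, P6}: bandwidth cost 117 + fixed 107 = 224.
Compare {P3, P4}: bandwidth cost 143 + fixed 84 = 227.
Compare {P2, P4, P6}: bandwidth cost 117 + fixed 119 = 236.
All other subsets cost ≥ 224. Minimum total cost: 204.

204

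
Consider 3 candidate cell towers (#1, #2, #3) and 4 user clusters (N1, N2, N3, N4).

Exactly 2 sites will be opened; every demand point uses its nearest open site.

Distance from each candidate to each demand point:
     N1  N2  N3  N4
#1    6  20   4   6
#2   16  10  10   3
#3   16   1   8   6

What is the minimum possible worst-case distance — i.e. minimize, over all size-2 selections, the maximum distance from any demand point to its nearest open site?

6

Open {#1, #3}.
  Farthest demand point is N1 at distance 6 (to #1); all others are ≤ 6.
With {#1, #2} the worst case is 10.
With {#2, #3} the worst case is 16.
No size-2 selection achieves below 6.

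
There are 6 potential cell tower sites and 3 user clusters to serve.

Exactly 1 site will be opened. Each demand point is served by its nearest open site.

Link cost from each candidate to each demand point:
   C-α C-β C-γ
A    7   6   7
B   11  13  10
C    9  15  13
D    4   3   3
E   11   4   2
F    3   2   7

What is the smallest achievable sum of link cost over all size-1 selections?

Open {D}.
  C-α→D 4, C-β→D 3, C-γ→D 3  ⇒ total 10.
Compare {F}: total 12.
Compare {E}: total 17.
No size-1 selection does better; minimum is 10.

10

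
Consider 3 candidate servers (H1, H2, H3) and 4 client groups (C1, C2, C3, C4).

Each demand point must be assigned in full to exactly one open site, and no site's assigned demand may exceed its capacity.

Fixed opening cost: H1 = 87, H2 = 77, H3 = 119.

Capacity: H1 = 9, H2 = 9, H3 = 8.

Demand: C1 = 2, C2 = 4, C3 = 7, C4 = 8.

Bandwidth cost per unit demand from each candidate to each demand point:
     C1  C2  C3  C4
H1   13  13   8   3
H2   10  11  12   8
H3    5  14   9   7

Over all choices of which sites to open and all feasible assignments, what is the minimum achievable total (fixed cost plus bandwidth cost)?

Open {H1, H2, H3}; cheapest assignment that respects the capacities:
  H1 (cap 9, load 8): C4 — cost 8×3 = 24
  H2 (cap 9, load 6): C1, C2 — cost 2×10 + 4×11 = 64
  H3 (cap 8, load 7): C3 — cost 7×9 = 63
  Shipping 151, fixed 283 → total 434.
  Any other capacity-feasible assignment to {H1, H2, H3} ships for at least 151.
Total demand is 21 and no other set of sites has combined capacity ≥ 21, so {H1, H2, H3} is the only feasible choice of open sites. Minimum: 434.

434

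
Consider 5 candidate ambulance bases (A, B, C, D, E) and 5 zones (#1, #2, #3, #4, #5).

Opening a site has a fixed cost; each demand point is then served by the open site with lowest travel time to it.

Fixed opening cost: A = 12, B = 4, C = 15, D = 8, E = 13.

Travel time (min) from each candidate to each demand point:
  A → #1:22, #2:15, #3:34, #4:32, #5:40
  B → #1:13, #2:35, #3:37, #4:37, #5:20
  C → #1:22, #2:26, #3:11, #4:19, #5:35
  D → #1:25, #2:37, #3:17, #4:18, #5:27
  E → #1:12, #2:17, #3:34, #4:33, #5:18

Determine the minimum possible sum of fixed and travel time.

103

Open {D, E}: assign each demand point to its cheapest open site.
  #1→E 12, #2→E 17, #3→D 17, #4→D 18, #5→E 18
  travel time 82, fixed 21 → total 103.
Compare {C, E}: travel time 77 + fixed 28 = 105.
Compare {A, B, D}: travel time 83 + fixed 24 = 107.
Compare {B, D, E}: travel time 82 + fixed 25 = 107.
All other subsets cost ≥ 105. Minimum total cost: 103.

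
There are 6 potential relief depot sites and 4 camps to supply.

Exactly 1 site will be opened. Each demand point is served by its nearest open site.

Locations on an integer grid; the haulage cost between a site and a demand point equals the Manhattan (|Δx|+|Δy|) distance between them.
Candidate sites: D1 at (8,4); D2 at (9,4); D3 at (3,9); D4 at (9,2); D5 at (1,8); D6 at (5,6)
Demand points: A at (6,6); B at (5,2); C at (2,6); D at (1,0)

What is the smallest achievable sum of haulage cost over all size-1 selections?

Open {D6}.
  A→D6 1, B→D6 4, C→D6 3, D→D6 10  ⇒ total 18.
Compare {D1}: total 28.
Compare {D5}: total 28.
No size-1 selection does better; minimum is 18.

18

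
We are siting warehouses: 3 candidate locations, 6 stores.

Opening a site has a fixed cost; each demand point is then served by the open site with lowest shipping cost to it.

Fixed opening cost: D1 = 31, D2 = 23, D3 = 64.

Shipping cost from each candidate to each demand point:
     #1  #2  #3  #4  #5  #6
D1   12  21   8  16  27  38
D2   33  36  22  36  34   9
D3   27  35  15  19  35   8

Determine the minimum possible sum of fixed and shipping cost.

Open {D1, D2}: assign each demand point to its cheapest open site.
  #1→D1 12, #2→D1 21, #3→D1 8, #4→D1 16, #5→D1 27, #6→D2 9
  shipping cost 93, fixed 54 → total 147.
Compare {D1}: shipping cost 122 + fixed 31 = 153.
Compare {D1, D3}: shipping cost 92 + fixed 95 = 187.
Compare {D2}: shipping cost 170 + fixed 23 = 193.
All other subsets cost ≥ 153. Minimum total cost: 147.

147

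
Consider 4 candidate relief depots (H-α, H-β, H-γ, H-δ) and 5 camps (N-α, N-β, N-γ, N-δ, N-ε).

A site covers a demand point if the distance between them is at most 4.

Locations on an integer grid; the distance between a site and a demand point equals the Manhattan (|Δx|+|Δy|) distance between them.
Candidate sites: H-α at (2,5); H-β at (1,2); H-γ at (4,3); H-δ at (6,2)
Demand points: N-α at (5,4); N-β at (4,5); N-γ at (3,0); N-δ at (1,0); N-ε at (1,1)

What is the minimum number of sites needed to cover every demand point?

Coverage sets (demand points within 4 of each site):
  H-α: {N-α, N-β}
  H-β: {N-γ, N-δ, N-ε}
  H-γ: {N-α, N-β, N-γ}
  H-δ: {N-α}
No single site covers all 5 demand points.
But {H-α, H-β} covers everything, so the minimum is 2.

2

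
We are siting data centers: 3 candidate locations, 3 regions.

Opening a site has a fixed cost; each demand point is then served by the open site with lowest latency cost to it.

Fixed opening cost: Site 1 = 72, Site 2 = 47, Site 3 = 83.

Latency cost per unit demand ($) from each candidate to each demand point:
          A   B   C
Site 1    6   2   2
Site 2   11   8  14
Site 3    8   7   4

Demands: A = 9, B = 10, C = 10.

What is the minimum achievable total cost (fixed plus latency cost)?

166

Open {Site 1}: assign each demand point to its cheapest open site.
  A→Site 1 9×6=54, B→Site 1 10×2=20, C→Site 1 10×2=20
  latency cost 94, fixed 72 → total 166.
Compare {Site 1, Site 2}: latency cost 94 + fixed 119 = 213.
Compare {Site 1, Site 3}: latency cost 94 + fixed 155 = 249.
Compare {Site 3}: latency cost 182 + fixed 83 = 265.
All other subsets cost ≥ 213. Minimum total cost: 166.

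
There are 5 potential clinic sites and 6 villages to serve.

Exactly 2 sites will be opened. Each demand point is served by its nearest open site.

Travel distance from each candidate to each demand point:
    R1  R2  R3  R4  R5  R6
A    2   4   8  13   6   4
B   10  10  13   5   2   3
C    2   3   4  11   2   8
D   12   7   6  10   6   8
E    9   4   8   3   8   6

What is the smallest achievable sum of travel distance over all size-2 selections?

Open {B, C}.
  R1→C 2, R2→C 3, R3→C 4, R4→B 5, R5→B 2, R6→B 3  ⇒ total 19.
Compare {C, E}: total 20.
Compare {A, B}: total 24.
No size-2 selection does better; minimum is 19.

19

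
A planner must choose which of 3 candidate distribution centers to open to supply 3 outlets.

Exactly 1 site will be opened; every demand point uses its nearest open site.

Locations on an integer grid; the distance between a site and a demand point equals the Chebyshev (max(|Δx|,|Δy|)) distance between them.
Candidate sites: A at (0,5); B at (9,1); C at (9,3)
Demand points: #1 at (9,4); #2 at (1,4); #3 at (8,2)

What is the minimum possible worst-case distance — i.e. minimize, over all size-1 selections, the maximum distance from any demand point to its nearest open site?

Open {B}.
  Farthest demand point is #2 at distance 8 (to B); all others are ≤ 8.
With {C} the worst case is 8.
With {A} the worst case is 9.
No size-1 selection achieves below 8.

8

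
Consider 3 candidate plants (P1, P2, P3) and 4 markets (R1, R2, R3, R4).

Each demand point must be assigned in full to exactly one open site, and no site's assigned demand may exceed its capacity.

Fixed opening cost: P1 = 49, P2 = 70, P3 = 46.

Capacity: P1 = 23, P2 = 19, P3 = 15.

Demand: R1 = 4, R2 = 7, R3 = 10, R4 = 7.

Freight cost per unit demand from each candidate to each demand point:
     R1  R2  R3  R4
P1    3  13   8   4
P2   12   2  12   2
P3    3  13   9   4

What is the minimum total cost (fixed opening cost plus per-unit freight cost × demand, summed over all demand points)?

239

Open {P1, P2}; cheapest assignment that respects the capacities:
  P1 (cap 23, load 14): R1, R3 — cost 4×3 + 10×8 = 92
  P2 (cap 19, load 14): R2, R4 — cost 7×2 + 7×2 = 28
  Shipping 120, fixed 119 → total 239.
  Any other capacity-feasible assignment to {P1, P2} ships for at least 120.
Compare {P2, P3}: its best feasible assignment gives total 246.
Compare {P1, P2, P3}: its best feasible assignment gives total 285.
Every other set of open sites that can feasibly serve all demand totals ≥ 246 even under its best assignment. Minimum: 239.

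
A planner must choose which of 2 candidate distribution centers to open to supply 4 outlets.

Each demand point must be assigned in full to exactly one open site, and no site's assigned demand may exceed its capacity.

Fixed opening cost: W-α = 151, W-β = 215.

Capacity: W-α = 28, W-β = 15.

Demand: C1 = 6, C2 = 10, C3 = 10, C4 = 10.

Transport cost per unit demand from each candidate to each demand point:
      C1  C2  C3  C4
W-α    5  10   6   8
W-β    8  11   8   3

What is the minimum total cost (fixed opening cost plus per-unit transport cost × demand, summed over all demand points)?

Open {W-α, W-β}; cheapest assignment that respects the capacities:
  W-α (cap 28, load 26): C1, C2, C3 — cost 6×5 + 10×10 + 10×6 = 190
  W-β (cap 15, load 10): C4 — cost 10×3 = 30
  Shipping 220, fixed 366 → total 586.
  Any other capacity-feasible assignment to {W-α, W-β} ships for at least 220.
Total demand is 36 and no other set of sites has combined capacity ≥ 36, so {W-α, W-β} is the only feasible choice of open sites. Minimum: 586.

586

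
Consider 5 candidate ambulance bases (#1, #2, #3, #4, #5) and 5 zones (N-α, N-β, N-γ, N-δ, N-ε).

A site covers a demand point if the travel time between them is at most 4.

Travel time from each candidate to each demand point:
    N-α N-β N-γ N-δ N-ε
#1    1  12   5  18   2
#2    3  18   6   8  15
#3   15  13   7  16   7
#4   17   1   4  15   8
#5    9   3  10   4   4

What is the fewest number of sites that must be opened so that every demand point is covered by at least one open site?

3

Coverage sets (demand points within 4 of each site):
  #1: {N-α, N-ε}
  #2: {N-α}
  #3: {}
  #4: {N-β, N-γ}
  #5: {N-β, N-δ, N-ε}
No 2 sites suffice: every size-2 union leaves at least one demand point uncovered.
But {#1, #4, #5} covers everything, so the minimum is 3.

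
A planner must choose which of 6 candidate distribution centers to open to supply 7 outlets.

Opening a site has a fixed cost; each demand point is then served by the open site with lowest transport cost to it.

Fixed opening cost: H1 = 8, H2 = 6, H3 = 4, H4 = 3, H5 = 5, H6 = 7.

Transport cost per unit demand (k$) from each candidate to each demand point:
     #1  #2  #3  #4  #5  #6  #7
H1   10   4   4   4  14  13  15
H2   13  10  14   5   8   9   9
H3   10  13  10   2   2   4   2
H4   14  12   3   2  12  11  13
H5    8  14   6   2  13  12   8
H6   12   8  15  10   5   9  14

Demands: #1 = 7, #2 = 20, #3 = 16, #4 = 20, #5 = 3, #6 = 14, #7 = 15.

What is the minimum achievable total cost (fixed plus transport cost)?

336

Open {H1, H3, H4, H5}: assign each demand point to its cheapest open site.
  #1→H5 7×8=56, #2→H1 20×4=80, #3→H4 16×3=48, #4→H3 20×2=40, #5→H3 3×2=6, #6→H3 14×4=56, #7→H3 15×2=30
  transport cost 316, fixed 20 → total 336.
Compare {H1, H2, H3, H4, H5}: transport cost 316 + fixed 26 = 342.
Compare {H1, H3, H4, H5, H6}: transport cost 316 + fixed 27 = 343.
Compare {H1, H3, H4}: transport cost 330 + fixed 15 = 345.
All other subsets cost ≥ 342. Minimum total cost: 336.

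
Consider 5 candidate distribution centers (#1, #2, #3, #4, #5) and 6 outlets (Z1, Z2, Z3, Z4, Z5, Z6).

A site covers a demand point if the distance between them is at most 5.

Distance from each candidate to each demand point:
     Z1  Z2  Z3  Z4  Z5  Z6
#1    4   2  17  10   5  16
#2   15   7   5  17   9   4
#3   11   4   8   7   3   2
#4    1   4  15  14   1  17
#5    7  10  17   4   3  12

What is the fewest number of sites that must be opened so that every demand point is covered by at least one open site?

Coverage sets (demand points within 5 of each site):
  #1: {Z1, Z2, Z5}
  #2: {Z3, Z6}
  #3: {Z2, Z5, Z6}
  #4: {Z1, Z2, Z5}
  #5: {Z4, Z5}
No 2 sites suffice: every size-2 union leaves at least one demand point uncovered.
But {#1, #2, #5} covers everything, so the minimum is 3.

3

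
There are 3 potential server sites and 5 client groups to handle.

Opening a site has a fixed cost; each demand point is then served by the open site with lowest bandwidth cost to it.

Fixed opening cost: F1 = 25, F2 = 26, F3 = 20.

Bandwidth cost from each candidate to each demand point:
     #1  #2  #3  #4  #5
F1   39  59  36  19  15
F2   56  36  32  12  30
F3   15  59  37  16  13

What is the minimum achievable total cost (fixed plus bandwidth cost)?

154

Open {F2, F3}: assign each demand point to its cheapest open site.
  #1→F3 15, #2→F2 36, #3→F2 32, #4→F2 12, #5→F3 13
  bandwidth cost 108, fixed 46 → total 154.
Compare {F3}: bandwidth cost 140 + fixed 20 = 160.
Compare {F1, F2, F3}: bandwidth cost 108 + fixed 71 = 179.
Compare {F1, F3}: bandwidth cost 139 + fixed 45 = 184.
All other subsets cost ≥ 160. Minimum total cost: 154.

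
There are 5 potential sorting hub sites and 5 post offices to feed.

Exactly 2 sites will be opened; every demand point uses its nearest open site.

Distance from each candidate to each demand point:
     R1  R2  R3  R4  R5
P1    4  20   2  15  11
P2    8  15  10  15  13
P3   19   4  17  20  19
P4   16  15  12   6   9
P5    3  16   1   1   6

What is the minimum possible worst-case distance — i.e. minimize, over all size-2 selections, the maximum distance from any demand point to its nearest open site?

6

Open {P3, P5}.
  Farthest demand point is R5 at distance 6 (to P5); all others are ≤ 6.
With {P1, P2} the worst case is 15.
With {P1, P3} the worst case is 15.
No size-2 selection achieves below 6.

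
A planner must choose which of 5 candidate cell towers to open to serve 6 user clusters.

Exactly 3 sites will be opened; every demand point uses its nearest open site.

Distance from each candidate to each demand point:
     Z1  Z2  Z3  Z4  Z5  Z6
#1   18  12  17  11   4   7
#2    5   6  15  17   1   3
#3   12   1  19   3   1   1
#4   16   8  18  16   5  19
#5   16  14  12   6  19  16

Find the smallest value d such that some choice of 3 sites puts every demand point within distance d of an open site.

Open {#1, #2, #5}.
  Farthest demand point is Z3 at distance 12 (to #5); all others are ≤ 12.
With {#1, #3, #5} the worst case is 12.
With {#2, #3, #5} the worst case is 12.
No size-3 selection achieves below 12.

12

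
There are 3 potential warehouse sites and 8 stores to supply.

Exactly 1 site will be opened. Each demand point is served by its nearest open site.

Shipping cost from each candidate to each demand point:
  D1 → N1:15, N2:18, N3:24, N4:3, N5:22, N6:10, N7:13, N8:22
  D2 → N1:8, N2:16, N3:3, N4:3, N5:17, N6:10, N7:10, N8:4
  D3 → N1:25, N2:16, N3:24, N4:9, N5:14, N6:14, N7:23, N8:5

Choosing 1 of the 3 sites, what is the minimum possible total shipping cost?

71

Open {D2}.
  N1→D2 8, N2→D2 16, N3→D2 3, N4→D2 3, N5→D2 17, N6→D2 10, N7→D2 10, N8→D2 4  ⇒ total 71.
Compare {D1}: total 127.
Compare {D3}: total 130.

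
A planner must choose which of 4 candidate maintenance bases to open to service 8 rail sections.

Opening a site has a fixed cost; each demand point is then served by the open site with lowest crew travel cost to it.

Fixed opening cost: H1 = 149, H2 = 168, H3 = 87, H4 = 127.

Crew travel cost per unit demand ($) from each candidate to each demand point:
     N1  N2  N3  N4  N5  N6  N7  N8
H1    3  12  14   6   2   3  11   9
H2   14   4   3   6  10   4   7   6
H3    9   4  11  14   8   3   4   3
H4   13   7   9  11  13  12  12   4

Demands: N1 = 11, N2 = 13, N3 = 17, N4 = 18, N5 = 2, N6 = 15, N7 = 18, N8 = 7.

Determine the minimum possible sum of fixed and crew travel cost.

Open {H2, H3}: assign each demand point to its cheapest open site.
  N1→H3 11×9=99, N2→H2 13×4=52, N3→H2 17×3=51, N4→H2 18×6=108, N5→H3 2×8=16, N6→H3 15×3=45, N7→H3 18×4=72, N8→H3 7×3=21
  crew travel cost 464, fixed 255 → total 719.
Compare {H1, H3}: crew travel cost 522 + fixed 236 = 758.
Compare {H1, H2}: crew travel cost 461 + fixed 317 = 778.
Compare {H2}: crew travel cost 613 + fixed 168 = 781.
All other subsets cost ≥ 758. Minimum total cost: 719.

719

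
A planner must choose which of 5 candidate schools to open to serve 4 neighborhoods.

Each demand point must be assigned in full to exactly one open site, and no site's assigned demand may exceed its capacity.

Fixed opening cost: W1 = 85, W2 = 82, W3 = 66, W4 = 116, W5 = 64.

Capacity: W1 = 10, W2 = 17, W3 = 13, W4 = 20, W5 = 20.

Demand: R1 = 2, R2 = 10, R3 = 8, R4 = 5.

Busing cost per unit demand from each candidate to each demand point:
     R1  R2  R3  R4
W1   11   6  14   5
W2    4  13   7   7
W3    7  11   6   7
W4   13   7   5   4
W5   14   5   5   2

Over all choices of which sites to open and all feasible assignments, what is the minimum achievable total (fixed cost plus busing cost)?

Open {W3, W5}; cheapest assignment that respects the capacities:
  W3 (cap 13, load 10): R1, R3 — cost 2×7 + 8×6 = 62
  W5 (cap 20, load 15): R2, R4 — cost 10×5 + 5×2 = 60
  Shipping 122, fixed 130 → total 252.
  Any other capacity-feasible assignment to {W3, W5} ships for at least 122.
Compare {W2, W5}: its best feasible assignment gives total 270.
Compare {W1, W5}: its best feasible assignment gives total 286.
Every other set of open sites that can feasibly serve all demand totals ≥ 270 even under its best assignment. Minimum: 252.

252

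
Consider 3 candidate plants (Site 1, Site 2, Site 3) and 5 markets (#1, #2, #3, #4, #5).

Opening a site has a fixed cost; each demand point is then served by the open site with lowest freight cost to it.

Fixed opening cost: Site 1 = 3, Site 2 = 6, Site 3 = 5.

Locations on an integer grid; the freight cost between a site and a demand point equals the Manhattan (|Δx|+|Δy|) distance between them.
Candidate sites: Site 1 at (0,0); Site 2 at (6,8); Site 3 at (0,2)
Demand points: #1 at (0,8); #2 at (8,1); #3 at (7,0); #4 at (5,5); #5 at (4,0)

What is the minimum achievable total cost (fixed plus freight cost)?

Open {Site 1, Site 2}: assign each demand point to its cheapest open site.
  #1→Site 2 6, #2→Site 1 9, #3→Site 1 7, #4→Site 2 4, #5→Site 1 4
  freight cost 30, fixed 9 → total 39.
Compare {Site 1}: freight cost 38 + fixed 3 = 41.
Compare {Site 1, Site 3}: freight cost 34 + fixed 8 = 42.
Compare {Site 3}: freight cost 38 + fixed 5 = 43.
All other subsets cost ≥ 41. Minimum total cost: 39.

39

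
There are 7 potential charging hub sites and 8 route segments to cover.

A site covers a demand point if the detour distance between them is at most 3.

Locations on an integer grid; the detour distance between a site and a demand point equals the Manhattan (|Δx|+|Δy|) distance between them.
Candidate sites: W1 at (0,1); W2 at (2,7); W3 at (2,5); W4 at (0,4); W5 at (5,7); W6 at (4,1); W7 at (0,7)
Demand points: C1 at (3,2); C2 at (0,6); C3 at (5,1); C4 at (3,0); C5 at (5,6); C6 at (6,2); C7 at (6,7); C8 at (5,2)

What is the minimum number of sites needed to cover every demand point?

3

Coverage sets (demand points within 3 of each site):
  W1: {}
  W2: {C2}
  W3: {C2}
  W4: {C2}
  W5: {C5, C7}
  W6: {C1, C3, C4, C6, C8}
  W7: {C2}
No 2 sites suffice: every size-2 union leaves at least one demand point uncovered.
But {W2, W5, W6} covers everything, so the minimum is 3.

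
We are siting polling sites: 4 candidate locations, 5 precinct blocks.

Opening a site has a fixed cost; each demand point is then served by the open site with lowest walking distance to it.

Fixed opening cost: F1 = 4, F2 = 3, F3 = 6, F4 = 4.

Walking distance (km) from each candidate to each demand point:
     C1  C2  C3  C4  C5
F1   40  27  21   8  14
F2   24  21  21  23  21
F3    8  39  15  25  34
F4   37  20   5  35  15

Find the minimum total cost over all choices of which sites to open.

Open {F1, F3, F4}: assign each demand point to its cheapest open site.
  C1→F3 8, C2→F4 20, C3→F4 5, C4→F1 8, C5→F1 14
  walking distance 55, fixed 14 → total 69.
Compare {F1, F2, F3, F4}: walking distance 55 + fixed 17 = 72.
Compare {F1, F2, F3}: walking distance 66 + fixed 13 = 79.
Compare {F1, F3}: walking distance 72 + fixed 10 = 82.
All other subsets cost ≥ 72. Minimum total cost: 69.

69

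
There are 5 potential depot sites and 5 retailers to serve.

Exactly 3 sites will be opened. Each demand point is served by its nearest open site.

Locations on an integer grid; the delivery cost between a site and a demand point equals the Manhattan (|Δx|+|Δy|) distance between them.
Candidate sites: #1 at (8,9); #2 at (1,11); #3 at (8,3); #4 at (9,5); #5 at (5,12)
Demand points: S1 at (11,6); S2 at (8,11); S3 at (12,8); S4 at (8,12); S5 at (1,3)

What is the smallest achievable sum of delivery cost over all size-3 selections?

Open {#1, #3, #4}.
  S1→#4 3, S2→#1 2, S3→#1 5, S4→#1 3, S5→#3 7  ⇒ total 20.
Compare {#1, #2, #4}: total 21.
Compare {#1, #2, #3}: total 23.
No size-3 selection does better; minimum is 20.

20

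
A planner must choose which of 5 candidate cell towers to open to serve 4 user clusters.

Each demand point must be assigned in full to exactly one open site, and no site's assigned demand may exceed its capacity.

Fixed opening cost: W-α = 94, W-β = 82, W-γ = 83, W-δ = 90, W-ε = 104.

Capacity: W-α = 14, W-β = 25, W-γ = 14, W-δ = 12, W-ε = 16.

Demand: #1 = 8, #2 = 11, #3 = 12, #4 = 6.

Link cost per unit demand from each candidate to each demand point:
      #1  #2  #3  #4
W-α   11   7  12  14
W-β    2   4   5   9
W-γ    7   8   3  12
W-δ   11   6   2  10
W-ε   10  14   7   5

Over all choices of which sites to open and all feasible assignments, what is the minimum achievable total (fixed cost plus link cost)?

310

Open {W-β, W-δ}; cheapest assignment that respects the capacities:
  W-β (cap 25, load 25): #1, #2, #4 — cost 8×2 + 11×4 + 6×9 = 114
  W-δ (cap 12, load 12): #3 — cost 12×2 = 24
  Shipping 138, fixed 172 → total 310.
  Any other capacity-feasible assignment to {W-β, W-δ} ships for at least 138.
Compare {W-β, W-γ}: its best feasible assignment gives total 315.
Compare {W-β, W-ε}: its best feasible assignment gives total 384.
Every other set of open sites that can feasibly serve all demand totals ≥ 315 even under its best assignment. Minimum: 310.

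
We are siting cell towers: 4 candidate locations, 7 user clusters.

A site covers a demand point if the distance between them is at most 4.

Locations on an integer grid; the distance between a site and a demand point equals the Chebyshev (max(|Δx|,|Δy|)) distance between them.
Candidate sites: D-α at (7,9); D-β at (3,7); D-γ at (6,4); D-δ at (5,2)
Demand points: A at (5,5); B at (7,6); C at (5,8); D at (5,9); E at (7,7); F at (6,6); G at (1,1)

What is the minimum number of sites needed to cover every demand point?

2

Coverage sets (demand points within 4 of each site):
  D-α: {A, B, C, D, E, F}
  D-β: {A, B, C, D, E, F}
  D-γ: {A, B, C, E, F}
  D-δ: {A, B, F, G}
No single site covers all 7 demand points.
But {D-α, D-δ} covers everything, so the minimum is 2.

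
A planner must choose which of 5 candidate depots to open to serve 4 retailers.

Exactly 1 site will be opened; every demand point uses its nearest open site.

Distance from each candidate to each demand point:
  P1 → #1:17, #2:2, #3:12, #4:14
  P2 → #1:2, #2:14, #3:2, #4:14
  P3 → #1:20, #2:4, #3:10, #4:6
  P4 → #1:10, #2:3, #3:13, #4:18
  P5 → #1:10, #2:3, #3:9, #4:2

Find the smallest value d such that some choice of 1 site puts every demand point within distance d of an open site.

Open {P5}.
  Farthest demand point is #1 at distance 10 (to P5); all others are ≤ 10.
With {P2} the worst case is 14.
With {P1} the worst case is 17.
No size-1 selection achieves below 10.

10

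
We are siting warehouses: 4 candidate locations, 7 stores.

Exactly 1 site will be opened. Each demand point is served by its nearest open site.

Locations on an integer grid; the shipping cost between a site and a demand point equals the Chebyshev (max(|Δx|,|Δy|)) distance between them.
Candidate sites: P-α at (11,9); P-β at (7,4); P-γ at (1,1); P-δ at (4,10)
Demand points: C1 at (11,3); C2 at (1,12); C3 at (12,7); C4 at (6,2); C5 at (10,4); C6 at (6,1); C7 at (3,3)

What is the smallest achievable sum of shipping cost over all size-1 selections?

Open {P-β}.
  C1→P-β 4, C2→P-β 8, C3→P-β 5, C4→P-β 2, C5→P-β 3, C6→P-β 3, C7→P-β 4  ⇒ total 29.
Compare {P-α}: total 46.
Compare {P-δ}: total 48.
No size-1 selection does better; minimum is 29.

29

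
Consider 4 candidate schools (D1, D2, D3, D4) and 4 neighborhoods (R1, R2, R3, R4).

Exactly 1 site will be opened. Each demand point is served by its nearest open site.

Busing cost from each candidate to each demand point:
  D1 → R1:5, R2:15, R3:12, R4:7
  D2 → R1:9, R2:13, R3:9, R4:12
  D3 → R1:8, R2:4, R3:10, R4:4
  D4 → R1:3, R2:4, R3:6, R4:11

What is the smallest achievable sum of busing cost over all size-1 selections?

Open {D4}.
  R1→D4 3, R2→D4 4, R3→D4 6, R4→D4 11  ⇒ total 24.
Compare {D3}: total 26.
Compare {D1}: total 39.
No size-1 selection does better; minimum is 24.

24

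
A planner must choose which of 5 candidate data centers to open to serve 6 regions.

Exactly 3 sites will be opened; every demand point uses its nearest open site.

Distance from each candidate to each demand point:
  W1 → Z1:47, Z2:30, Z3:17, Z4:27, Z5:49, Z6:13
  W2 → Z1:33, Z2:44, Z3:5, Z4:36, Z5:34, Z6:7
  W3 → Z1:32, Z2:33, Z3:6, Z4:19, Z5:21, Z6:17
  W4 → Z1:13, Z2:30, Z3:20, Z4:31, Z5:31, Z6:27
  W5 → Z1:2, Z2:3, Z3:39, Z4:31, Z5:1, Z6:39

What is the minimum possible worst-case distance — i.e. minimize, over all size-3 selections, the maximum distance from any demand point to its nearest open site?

Open {W1, W3, W5}.
  Farthest demand point is Z4 at distance 19 (to W3); all others are ≤ 19.
With {W2, W3, W5} the worst case is 19.
With {W3, W4, W5} the worst case is 19.
No size-3 selection achieves below 19.

19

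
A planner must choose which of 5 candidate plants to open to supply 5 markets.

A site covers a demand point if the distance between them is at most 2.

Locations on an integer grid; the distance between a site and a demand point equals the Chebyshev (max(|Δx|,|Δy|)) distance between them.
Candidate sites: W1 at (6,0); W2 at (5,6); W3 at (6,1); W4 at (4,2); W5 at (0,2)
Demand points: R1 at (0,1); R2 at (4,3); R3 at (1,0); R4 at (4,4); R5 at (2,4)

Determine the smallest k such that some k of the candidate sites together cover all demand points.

Coverage sets (demand points within 2 of each site):
  W1: {}
  W2: {R4}
  W3: {R2}
  W4: {R2, R4, R5}
  W5: {R1, R3, R5}
No single site covers all 5 demand points.
But {W4, W5} covers everything, so the minimum is 2.

2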